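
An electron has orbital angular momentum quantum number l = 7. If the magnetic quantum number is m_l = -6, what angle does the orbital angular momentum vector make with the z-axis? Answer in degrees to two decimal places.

|L| = ℏ√(l(l+1)) = 2√14 ℏ.
L_z = m_l ℏ = −6ℏ.
cos θ = L_z/|L| = -6/√56, so θ ≈ 143.30°.

θ ≈ 143.30°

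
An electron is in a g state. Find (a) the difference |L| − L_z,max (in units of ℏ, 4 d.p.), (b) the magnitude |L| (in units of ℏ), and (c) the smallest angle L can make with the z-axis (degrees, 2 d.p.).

|L|−L_z,max ≈ 0.4721ℏ; |L| = 2√5 ℏ ≈ 4.472ℏ; θ_min ≈ 26.57°

A g state has l = 4.
|L| − L_z,max = (2√5 − 4)ℏ ≈ 0.4721ℏ.
|L| = ℏ√(4·5) = 2√5 ℏ ≈ 4.472ℏ.
cos θ_min = 4/√20, so θ_min ≈ 26.57°.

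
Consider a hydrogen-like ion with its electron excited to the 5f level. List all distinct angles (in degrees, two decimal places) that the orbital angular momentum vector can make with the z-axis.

The 5f level has l = 3.
|L| = √(l(l+1)) ℏ = 2√3 ℏ.
cos θ = m_l/√12 for each m_l ∈ {-3, -2, -1, 0, 1, 2, 3}.

θ ∈ {30.00°, 54.74°, 73.22°, 90.00°, 106.78°, 125.26°, 150.00°}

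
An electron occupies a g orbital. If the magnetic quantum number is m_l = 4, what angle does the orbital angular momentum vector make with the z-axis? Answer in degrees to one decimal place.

θ ≈ 26.6°

A g state has l = 4.
|L| = √(l(l+1)) ℏ = 2√5 ℏ.
L_z = m_l ℏ = 4ℏ.
cos θ = L_z/|L| = 4/√20, so θ ≈ 26.6°.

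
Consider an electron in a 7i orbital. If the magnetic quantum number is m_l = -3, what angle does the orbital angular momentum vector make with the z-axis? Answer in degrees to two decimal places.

θ ≈ 117.58°

7i means n = 7, l = 6.
|L| = √(l(l+1)) ℏ = √42 ℏ.
L_z = m_l ℏ = −3ℏ.
cos θ = L_z/|L| = -3/√42, so θ ≈ 117.58°.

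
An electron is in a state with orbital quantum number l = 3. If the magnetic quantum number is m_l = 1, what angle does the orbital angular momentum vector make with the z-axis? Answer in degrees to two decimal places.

θ ≈ 73.22°

|L| = ℏ√(l(l+1)) = 2√3 ℏ.
L_z = m_l ℏ = 1ℏ.
cos θ = L_z/|L| = 1/√12, so θ ≈ 73.22°.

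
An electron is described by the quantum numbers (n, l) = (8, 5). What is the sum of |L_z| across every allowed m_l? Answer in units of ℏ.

m_l ∈ {-5, -4, -3, -2, -1, 0, 1, 2, 3, 4, 5}.
Σ|m_l| = 2·5(5+1)/2 = 30.

Σ|L_z| = 30 ℏ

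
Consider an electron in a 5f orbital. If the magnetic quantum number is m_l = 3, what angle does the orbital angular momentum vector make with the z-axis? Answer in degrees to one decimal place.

θ ≈ 30.0°

The 5f subshell has l = 3.
|L| = ℏ√(l(l+1)) = 2√3 ℏ.
L_z = m_l ℏ = 3ℏ.
cos θ = L_z/|L| = 3/√12, so θ ≈ 30.0°.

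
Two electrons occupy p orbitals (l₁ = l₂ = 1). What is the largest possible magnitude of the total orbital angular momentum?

|L_tot|_max = √6 ℏ ≈ 2.449ℏ

L runs from |1 − 1| = 0 to 1 + 1 = 2.
So L can be 0, 1, 2.
The largest magnitude corresponds to L = 2: |L_tot| = ℏ√(2·3) = √6 ℏ.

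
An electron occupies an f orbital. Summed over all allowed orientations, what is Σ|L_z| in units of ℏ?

Σ|L_z| = 12 ℏ

An f state has l = 3.
m_l runs from −3 to 3, i.e. {-3, -2, -1, 0, 1, 2, 3}.
Σ|m_l| = 2·3(3+1)/2 = 12.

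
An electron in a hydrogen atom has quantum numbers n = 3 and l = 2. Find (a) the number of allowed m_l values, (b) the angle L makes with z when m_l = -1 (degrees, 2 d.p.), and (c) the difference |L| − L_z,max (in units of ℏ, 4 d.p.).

There are 2l+1 = 5 values of m_l.
For m_l = -1: cos θ = -1/√6, θ ≈ 114.09°.
|L| − L_z,max = (√6 − 2)ℏ ≈ 0.4495ℏ.

5 values; θ(m_l=-1) ≈ 114.09°; |L|−L_z,max ≈ 0.4495ℏ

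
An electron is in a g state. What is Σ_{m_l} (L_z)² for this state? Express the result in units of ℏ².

Σ(L_z)² = 60 ℏ²

The letter g corresponds to l = 4.
m_l ∈ {-4, -3, -2, -1, 0, 1, 2, 3, 4}.
Σ m_l² = 2·(1 + 4 + 9 + 16) = 60.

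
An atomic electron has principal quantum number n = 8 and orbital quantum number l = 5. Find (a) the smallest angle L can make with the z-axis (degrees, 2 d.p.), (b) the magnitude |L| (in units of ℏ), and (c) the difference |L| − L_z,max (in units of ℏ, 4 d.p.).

θ_min ≈ 24.09°; |L| = √30 ℏ ≈ 5.477ℏ; |L|−L_z,max ≈ 0.4772ℏ

cos θ_min = 5/√30, so θ_min ≈ 24.09°.
|L| = ℏ√(5·6) = √30 ℏ ≈ 5.477ℏ.
|L| − L_z,max = (√30 − 5)ℏ ≈ 0.4772ℏ.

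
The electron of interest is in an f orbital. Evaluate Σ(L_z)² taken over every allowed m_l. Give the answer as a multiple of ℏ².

Σ(L_z)² = 28 ℏ²

F corresponds to l = 3.
m_l ∈ {-3, -2, -1, 0, 1, 2, 3}.
Σ m_l² = 2·(1 + 4 + 9) = 28.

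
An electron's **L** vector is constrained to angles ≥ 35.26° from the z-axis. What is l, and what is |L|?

cos²θ_min = l/(l+1) = 0.6667.
Thus l = 0.6667/(1 − 0.6667) ≈ 2.
Then |L| = ℏ√(2·3) = √6 ℏ.

l = 2, |L| = √6 ℏ ≈ 2.449ℏ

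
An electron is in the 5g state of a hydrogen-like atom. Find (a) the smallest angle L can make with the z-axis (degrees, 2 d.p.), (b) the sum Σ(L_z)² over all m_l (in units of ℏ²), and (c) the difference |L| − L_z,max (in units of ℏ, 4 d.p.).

θ_min ≈ 26.57°; Σ(L_z)² = 60 ℏ²; |L|−L_z,max ≈ 0.4721ℏ

5g means n = 5, l = 4.
cos θ_min = 4/√20, so θ_min ≈ 26.57°.
Σ m_l² = 60, so Σ(L_z)² = 60 ℏ².
|L| − L_z,max = (2√5 − 4)ℏ ≈ 0.4721ℏ.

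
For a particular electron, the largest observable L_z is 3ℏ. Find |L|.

The maximum L_z equals lℏ, giving l = 3.
|L| = ℏ√(l(l+1)) = 2√3 ℏ.

|L| = 2√3 ℏ ≈ 3.464ℏ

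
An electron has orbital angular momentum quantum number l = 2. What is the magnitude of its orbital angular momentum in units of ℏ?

|L| = ℏ√(l(l+1)) = ℏ√(2·3) = √6 ℏ

|L| = √6 ℏ ≈ 2.449ℏ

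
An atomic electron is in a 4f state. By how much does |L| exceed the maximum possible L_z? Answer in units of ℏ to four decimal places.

|L| − L_z,max ≈ 0.4641ℏ

For 4f, l = 3.
|L| = 2√3 ℏ ≈ 3.4641ℏ, while L_z,max = lℏ = 3ℏ.
The difference is (2√3 − 3)ℏ ≈ 0.4641ℏ.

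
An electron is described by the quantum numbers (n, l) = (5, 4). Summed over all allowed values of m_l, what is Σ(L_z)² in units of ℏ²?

Σ(L_z)² = 60 ℏ²

m_l runs from −4 to 4, i.e. {-4, -3, -2, -1, 0, 1, 2, 3, 4}.
Σ m_l² = l(l+1)(2l+1)/3 = 4·5·9/3 = 60.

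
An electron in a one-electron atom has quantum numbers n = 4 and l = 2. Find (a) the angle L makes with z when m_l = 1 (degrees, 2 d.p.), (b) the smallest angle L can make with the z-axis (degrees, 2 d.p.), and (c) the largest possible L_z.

θ(m_l=1) ≈ 65.91°; θ_min ≈ 35.26°; L_z,max = 2ℏ

For m_l = 1: cos θ = 1/√6, θ ≈ 65.91°.
cos θ_min = 2/√6, so θ_min ≈ 35.26°.
L_z,max = lℏ = 2ℏ.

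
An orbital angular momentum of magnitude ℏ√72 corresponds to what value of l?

Since |L|² = l(l+1)ℏ², l(l+1) = 72.
l² + l − 72 = 0 ⇒ l = 8.

l = 8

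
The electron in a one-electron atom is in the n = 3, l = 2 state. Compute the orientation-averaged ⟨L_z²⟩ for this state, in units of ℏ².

m_l ∈ {-2, -1, 0, 1, 2}.
⟨L_z²⟩ = ℏ²·(Σ m_l²)/(2l+1) = ℏ²·10/5 = 2ℏ².

⟨L_z²⟩ = 2 ℏ²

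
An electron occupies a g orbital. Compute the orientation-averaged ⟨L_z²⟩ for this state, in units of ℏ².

For a g orbital, l = 4.
The allowed m_l values are -4, -3, -2, -1, 0, 1, 2, 3, 4.
Average of L_z² over 9 states: 60/9 ℏ² = 6.667 ℏ².

⟨L_z²⟩ = 6.667 ℏ²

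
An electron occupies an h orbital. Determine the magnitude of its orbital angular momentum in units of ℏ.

|L| = √30 ℏ ≈ 5.477ℏ

The letter h corresponds to l = 5.
|L| = ℏ√(l(l+1)) = ℏ√(5·6) = √30 ℏ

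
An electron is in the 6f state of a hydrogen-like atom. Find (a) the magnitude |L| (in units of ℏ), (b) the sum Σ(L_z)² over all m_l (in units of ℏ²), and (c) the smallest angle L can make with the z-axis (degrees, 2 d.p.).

6f means n = 6, l = 3.
|L| = ℏ√(3·4) = 2√3 ℏ ≈ 3.464ℏ.
Σ m_l² = 28, so Σ(L_z)² = 28 ℏ².
cos θ_min = 3/√12, so θ_min ≈ 30.00°.

|L| = 2√3 ℏ ≈ 3.464ℏ; Σ(L_z)² = 28 ℏ²; θ_min ≈ 30.00°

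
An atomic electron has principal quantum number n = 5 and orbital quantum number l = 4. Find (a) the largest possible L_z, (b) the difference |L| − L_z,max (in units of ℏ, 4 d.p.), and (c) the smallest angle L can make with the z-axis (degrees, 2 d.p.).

L_z,max = 4ℏ; |L|−L_z,max ≈ 0.4721ℏ; θ_min ≈ 26.57°

L_z,max = lℏ = 4ℏ.
|L| − L_z,max = (2√5 − 4)ℏ ≈ 0.4721ℏ.
cos θ_min = 4/√20, so θ_min ≈ 26.57°.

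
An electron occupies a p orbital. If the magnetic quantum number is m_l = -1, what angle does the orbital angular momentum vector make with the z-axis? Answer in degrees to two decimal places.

For a p orbital, l = 1.
|L| = ℏ√(l(l+1)) = √2 ℏ.
L_z = m_l ℏ = −1ℏ.
cos θ = L_z/|L| = -1/√2, so θ ≈ 135.00°.

θ ≈ 135.00°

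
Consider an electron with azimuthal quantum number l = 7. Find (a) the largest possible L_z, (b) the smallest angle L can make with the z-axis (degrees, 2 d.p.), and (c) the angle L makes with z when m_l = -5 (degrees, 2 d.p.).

L_z,max = 7ℏ; θ_min ≈ 20.70°; θ(m_l=-5) ≈ 131.92°

L_z,max = lℏ = 7ℏ.
cos θ_min = 7/√56, so θ_min ≈ 20.70°.
For m_l = -5: cos θ = -5/√56, θ ≈ 131.92°.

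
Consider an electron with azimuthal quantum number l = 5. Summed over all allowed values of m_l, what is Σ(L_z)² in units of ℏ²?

Σ(L_z)² = 110 ℏ²

The allowed m_l values are -5, -4, -3, -2, -1, 0, 1, 2, 3, 4, 5.
Summing m² from −5 to 5: Σ m_l² = 110.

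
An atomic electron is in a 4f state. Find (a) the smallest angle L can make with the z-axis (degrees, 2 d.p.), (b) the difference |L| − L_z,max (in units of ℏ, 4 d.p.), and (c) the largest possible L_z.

4f means n = 4, l = 3.
cos θ_min = 3/√12, so θ_min ≈ 30.00°.
|L| − L_z,max = (2√3 − 3)ℏ ≈ 0.4641ℏ.
L_z,max = lℏ = 3ℏ.

θ_min ≈ 30.00°; |L|−L_z,max ≈ 0.4641ℏ; L_z,max = 3ℏ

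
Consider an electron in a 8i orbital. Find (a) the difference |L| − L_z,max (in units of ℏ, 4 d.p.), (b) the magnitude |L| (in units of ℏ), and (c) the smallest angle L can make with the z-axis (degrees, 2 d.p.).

For 8i, l = 6.
|L| − L_z,max = (√42 − 6)ℏ ≈ 0.4807ℏ.
|L| = ℏ√(6·7) = √42 ℏ ≈ 6.481ℏ.
cos θ_min = 6/√42, so θ_min ≈ 22.21°.

|L|−L_z,max ≈ 0.4807ℏ; |L| = √42 ℏ ≈ 6.481ℏ; θ_min ≈ 22.21°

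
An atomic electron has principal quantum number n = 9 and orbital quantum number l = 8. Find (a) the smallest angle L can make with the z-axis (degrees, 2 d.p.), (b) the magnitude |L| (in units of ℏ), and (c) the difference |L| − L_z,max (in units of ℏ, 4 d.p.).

θ_min ≈ 19.47°; |L| = 6√2 ℏ ≈ 8.485ℏ; |L|−L_z,max ≈ 0.4853ℏ

cos θ_min = 8/√72, so θ_min ≈ 19.47°.
|L| = ℏ√(8·9) = 6√2 ℏ ≈ 8.485ℏ.
|L| − L_z,max = (6√2 − 8)ℏ ≈ 0.4853ℏ.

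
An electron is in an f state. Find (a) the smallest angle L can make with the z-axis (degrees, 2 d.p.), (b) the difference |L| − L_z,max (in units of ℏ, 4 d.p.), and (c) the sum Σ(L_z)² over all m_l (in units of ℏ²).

θ_min ≈ 30.00°; |L|−L_z,max ≈ 0.4641ℏ; Σ(L_z)² = 28 ℏ²

For an f orbital, l = 3.
cos θ_min = 3/√12, so θ_min ≈ 30.00°.
|L| − L_z,max = (2√3 − 3)ℏ ≈ 0.4641ℏ.
Σ m_l² = 28, so Σ(L_z)² = 28 ℏ².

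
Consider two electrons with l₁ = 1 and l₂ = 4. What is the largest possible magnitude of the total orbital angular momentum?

|L_tot|_max = √30 ℏ ≈ 5.477ℏ

L runs from |1 − 4| = 3 to 1 + 4 = 5.
L ∈ {3, 4, 5}.
The largest magnitude corresponds to L = 5: |L_tot| = ℏ√(5·6) = √30 ℏ.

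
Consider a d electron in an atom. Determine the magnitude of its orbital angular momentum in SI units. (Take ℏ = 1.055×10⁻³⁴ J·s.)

A d state has l = 2.
|L| = ℏ√(l(l+1)) = ℏ√(2·3) = √6 ℏ
Numerically, |L| = 2.449 × (1.055×10⁻³⁴ J·s) = 2.584×10⁻³⁴ J·s.

|L| = 2.584×10⁻³⁴ J·s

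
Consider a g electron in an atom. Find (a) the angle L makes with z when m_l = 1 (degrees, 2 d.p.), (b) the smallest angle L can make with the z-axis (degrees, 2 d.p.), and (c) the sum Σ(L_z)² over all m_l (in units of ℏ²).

The letter g corresponds to l = 4.
For m_l = 1: cos θ = 1/√20, θ ≈ 77.08°.
cos θ_min = 4/√20, so θ_min ≈ 26.57°.
Σ m_l² = 60, so Σ(L_z)² = 60 ℏ².

θ(m_l=1) ≈ 77.08°; θ_min ≈ 26.57°; Σ(L_z)² = 60 ℏ²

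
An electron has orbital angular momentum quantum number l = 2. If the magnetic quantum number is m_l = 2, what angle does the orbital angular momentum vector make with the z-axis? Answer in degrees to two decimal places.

θ ≈ 35.26°

|L|² = l(l+1)ℏ² = 6ℏ², so |L| = √6 ℏ.
L_z = m_l ℏ = 2ℏ.
cos θ = L_z/|L| = 2/√6, so θ ≈ 35.26°.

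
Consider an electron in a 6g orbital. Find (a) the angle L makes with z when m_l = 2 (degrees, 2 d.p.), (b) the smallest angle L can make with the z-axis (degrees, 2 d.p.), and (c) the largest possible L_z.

θ(m_l=2) ≈ 63.43°; θ_min ≈ 26.57°; L_z,max = 4ℏ

The 6g subshell has l = 4.
For m_l = 2: cos θ = 2/√20, θ ≈ 63.43°.
cos θ_min = 4/√20, so θ_min ≈ 26.57°.
L_z,max = lℏ = 4ℏ.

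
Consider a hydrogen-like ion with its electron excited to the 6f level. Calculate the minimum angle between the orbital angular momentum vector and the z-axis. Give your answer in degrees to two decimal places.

θ_min ≈ 30.00°

The 6f level has l = 3.
|L| = √(l(l+1)) ℏ = 2√3 ℏ.
The smallest angle corresponds to the largest L_z, i.e. m_l = l = 3, giving L_z = 3ℏ.
cos θ_min = 3/√12, so θ_min ≈ 30.00°.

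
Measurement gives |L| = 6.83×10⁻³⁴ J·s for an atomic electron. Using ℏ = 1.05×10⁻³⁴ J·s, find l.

Dividing by ℏ: |L|/ℏ ≈ 6.505.
(|L|/ℏ)² = l(l+1) ≈ 42.31 ⇒ l = 6.

l = 6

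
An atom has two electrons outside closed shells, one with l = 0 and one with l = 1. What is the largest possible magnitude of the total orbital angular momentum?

|L_tot|_max = √2 ℏ ≈ 1.414ℏ

L runs from |0 − 1| = 1 to 0 + 1 = 1.
So L can be 1.
The largest magnitude corresponds to L = 1: |L_tot| = ℏ√(1·2) = √2 ℏ.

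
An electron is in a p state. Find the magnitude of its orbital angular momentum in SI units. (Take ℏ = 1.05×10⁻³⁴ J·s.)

|L| = 1.48×10⁻³⁴ J·s

For a p orbital, l = 1.
|L| = ℏ√(l(l+1)) = ℏ√(1·2) = √2 ℏ
Numerically, |L| = 1.414 × (1.05×10⁻³⁴ J·s) = 1.48×10⁻³⁴ J·s.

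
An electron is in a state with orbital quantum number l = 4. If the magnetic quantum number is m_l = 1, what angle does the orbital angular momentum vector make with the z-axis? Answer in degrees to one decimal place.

θ ≈ 77.1°

|L|² = l(l+1)ℏ² = 20ℏ², so |L| = 2√5 ℏ.
L_z = m_l ℏ = 1ℏ.
cos θ = L_z/|L| = 1/√20, so θ ≈ 77.1°.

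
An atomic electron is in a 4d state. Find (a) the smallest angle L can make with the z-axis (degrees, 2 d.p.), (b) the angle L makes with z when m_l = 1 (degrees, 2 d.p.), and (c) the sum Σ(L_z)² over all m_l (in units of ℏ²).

θ_min ≈ 35.26°; θ(m_l=1) ≈ 65.91°; Σ(L_z)² = 10 ℏ²

For 4d, l = 2.
cos θ_min = 2/√6, so θ_min ≈ 35.26°.
For m_l = 1: cos θ = 1/√6, θ ≈ 65.91°.
Σ m_l² = 10, so Σ(L_z)² = 10 ℏ².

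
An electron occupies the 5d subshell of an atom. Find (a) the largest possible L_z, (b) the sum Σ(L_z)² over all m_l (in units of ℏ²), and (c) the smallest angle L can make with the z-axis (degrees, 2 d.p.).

L_z,max = 2ℏ; Σ(L_z)² = 10 ℏ²; θ_min ≈ 35.26°

For 5d, l = 2.
L_z,max = lℏ = 2ℏ.
Σ m_l² = 10, so Σ(L_z)² = 10 ℏ².
cos θ_min = 2/√6, so θ_min ≈ 35.26°.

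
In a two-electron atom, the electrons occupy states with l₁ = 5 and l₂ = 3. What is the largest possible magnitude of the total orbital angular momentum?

The total orbital quantum number L ranges from |l₁ − l₂| to l₁ + l₂ in integer steps.
So L can be 2, 3, 4, 5, 6, 7, 8.
The largest magnitude corresponds to L = 8: |L_tot| = ℏ√(8·9) = 6√2 ℏ.

|L_tot|_max = 6√2 ℏ ≈ 8.485ℏ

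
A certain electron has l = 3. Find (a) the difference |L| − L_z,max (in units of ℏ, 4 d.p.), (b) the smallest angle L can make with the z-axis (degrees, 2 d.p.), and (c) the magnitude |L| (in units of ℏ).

|L|−L_z,max ≈ 0.4641ℏ; θ_min ≈ 30.00°; |L| = 2√3 ℏ ≈ 3.464ℏ

|L| − L_z,max = (2√3 − 3)ℏ ≈ 0.4641ℏ.
cos θ_min = 3/√12, so θ_min ≈ 30.00°.
|L| = ℏ√(3·4) = 2√3 ℏ ≈ 3.464ℏ.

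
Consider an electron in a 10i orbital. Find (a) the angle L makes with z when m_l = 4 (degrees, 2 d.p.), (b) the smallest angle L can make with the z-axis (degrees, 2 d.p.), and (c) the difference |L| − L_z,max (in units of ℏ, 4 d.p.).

θ(m_l=4) ≈ 51.89°; θ_min ≈ 22.21°; |L|−L_z,max ≈ 0.4807ℏ

10i means n = 10, l = 6.
For m_l = 4: cos θ = 4/√42, θ ≈ 51.89°.
cos θ_min = 6/√42, so θ_min ≈ 22.21°.
|L| − L_z,max = (√42 − 6)ℏ ≈ 0.4807ℏ.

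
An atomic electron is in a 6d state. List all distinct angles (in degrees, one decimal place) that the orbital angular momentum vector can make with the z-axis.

θ ∈ {35.3°, 65.9°, 90.0°, 114.1°, 144.7°}

The 6d subshell has l = 2.
|L| = √(l(l+1)) ℏ = √6 ℏ.
cos θ = m_l/√6 for each m_l ∈ {-2, -1, 0, 1, 2}.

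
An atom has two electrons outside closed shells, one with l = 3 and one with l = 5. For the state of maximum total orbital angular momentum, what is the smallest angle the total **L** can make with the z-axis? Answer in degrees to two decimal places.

θ_min ≈ 19.47°

By the triangle rule, |l₁ − l₂| ≤ L ≤ l₁ + l₂.
Allowed values: L = 2, 3, 4, 5, 6, 7, 8.
The maximum is L = 8, with |L_tot| = ℏ√(8·9) = 6√2 ℏ.
The minimum angle with z is arccos(8/√72) ≈ 19.47°.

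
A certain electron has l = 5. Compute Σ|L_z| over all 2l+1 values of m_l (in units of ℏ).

m_l ∈ {-5, -4, -3, -2, -1, 0, 1, 2, 3, 4, 5}.
Σ|m_l| = 2(1+2+…+5) = 30.

Σ|L_z| = 30 ℏ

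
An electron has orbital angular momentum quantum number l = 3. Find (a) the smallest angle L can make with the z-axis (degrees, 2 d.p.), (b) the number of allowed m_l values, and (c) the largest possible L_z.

cos θ_min = 3/√12, so θ_min ≈ 30.00°.
There are 2l+1 = 7 values of m_l.
L_z,max = lℏ = 3ℏ.

θ_min ≈ 30.00°; 7 values; L_z,max = 3ℏ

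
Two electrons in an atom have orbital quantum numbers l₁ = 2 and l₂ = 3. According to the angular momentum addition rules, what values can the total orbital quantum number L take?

The total orbital quantum number L ranges from |l₁ − l₂| to l₁ + l₂ in integer steps.
L ∈ {1, 2, 3, 4, 5}.

L = 1, 2, 3, 4, 5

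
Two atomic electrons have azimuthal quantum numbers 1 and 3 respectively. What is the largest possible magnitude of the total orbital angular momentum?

|L_tot|_max = 2√5 ℏ ≈ 4.472ℏ

Angular momentum addition gives L = |l₁ − l₂|, …, l₁ + l₂.
Allowed values: L = 2, 3, 4.
The largest magnitude corresponds to L = 4: |L_tot| = ℏ√(4·5) = 2√5 ℏ.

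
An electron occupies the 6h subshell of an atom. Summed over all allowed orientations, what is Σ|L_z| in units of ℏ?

For 6h, l = 5.
m_l ∈ {-5, -4, -3, -2, -1, 0, 1, 2, 3, 4, 5}.
Σ|m_l| = 2(1+2+…+5) = 30.

Σ|L_z| = 30 ℏ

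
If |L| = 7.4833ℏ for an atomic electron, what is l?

l = 7

(|L|/ℏ)² = l(l+1) = 56.
The positive root is l = 7.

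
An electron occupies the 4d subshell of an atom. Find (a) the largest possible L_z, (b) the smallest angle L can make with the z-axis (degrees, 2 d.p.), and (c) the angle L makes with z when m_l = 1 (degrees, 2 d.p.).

The 4d subshell has l = 2.
L_z,max = lℏ = 2ℏ.
cos θ_min = 2/√6, so θ_min ≈ 35.26°.
For m_l = 1: cos θ = 1/√6, θ ≈ 65.91°.

L_z,max = 2ℏ; θ_min ≈ 35.26°; θ(m_l=1) ≈ 65.91°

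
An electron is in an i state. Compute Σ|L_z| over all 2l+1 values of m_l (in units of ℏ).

Σ|L_z| = 42 ℏ

An i state has l = 6.
The allowed m_l values are -6, -5, -4, -3, -2, -1, 0, 1, 2, 3, 4, 5, 6.
Σ|m_l| = 2·6(6+1)/2 = 42.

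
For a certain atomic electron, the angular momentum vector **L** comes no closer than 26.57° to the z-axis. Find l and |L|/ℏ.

At minimum angle, m_l = l, so cos θ = l/√(l(l+1)); cos²θ = l/(l+1) = 0.7999.
l = cos²θ/sin²θ ≈ 4.
Then |L| = ℏ√(4·5) = 2√5 ℏ.

l = 4, |L| = 2√5 ℏ ≈ 4.472ℏ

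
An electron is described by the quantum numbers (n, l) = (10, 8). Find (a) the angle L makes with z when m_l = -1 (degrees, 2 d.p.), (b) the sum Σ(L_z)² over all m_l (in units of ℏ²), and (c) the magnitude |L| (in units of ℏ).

θ(m_l=-1) ≈ 96.77°; Σ(L_z)² = 408 ℏ²; |L| = 6√2 ℏ ≈ 8.485ℏ

For m_l = -1: cos θ = -1/√72, θ ≈ 96.77°.
Σ m_l² = 408, so Σ(L_z)² = 408 ℏ².
|L| = ℏ√(8·9) = 6√2 ℏ ≈ 8.485ℏ.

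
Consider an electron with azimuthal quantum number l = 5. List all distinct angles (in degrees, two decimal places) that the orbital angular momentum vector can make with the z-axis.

|L| = ℏ√(l(l+1)) = √30 ℏ.
cos θ = m_l/√30 for each m_l ∈ {-5, -4, -3, -2, -1, 0, 1, 2, 3, 4, 5}.

θ ∈ {24.09°, 43.09°, 56.79°, 68.58°, 79.48°, 90.00°, 100.52°, 111.42°, 123.21°, 136.91°, 155.91°}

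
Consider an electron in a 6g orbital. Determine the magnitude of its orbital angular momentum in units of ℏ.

|L| = 2√5 ℏ ≈ 4.472ℏ

For 6g, l = 4.
|L| = ℏ√(l(l+1)) = ℏ√(4·5) = 2√5 ℏ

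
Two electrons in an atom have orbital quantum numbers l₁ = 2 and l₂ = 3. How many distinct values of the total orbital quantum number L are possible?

Angular momentum addition gives L = |l₁ − l₂|, …, l₁ + l₂.
Allowed values: L = 1, 2, 3, 4, 5.
That is 5 values.

5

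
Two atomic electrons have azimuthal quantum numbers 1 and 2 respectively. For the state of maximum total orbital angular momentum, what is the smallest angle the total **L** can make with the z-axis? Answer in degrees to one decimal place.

θ_min ≈ 30.0°

The total orbital quantum number L ranges from |l₁ − l₂| to l₁ + l₂ in integer steps.
L ∈ {1, 2, 3}.
The maximum is L = 3, with |L_tot| = ℏ√(3·4) = 2√3 ℏ.
The minimum angle with z is arccos(3/√12) ≈ 30.0°.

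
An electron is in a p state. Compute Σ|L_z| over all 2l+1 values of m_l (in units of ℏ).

Σ|L_z| = 2 ℏ

A p state has l = 1.
m_l ∈ {-1, 0, 1}.
Σ|m_l| = 2·1(1+1)/2 = 2.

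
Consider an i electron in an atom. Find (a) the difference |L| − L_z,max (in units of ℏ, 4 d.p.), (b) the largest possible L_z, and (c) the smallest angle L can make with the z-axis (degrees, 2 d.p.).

|L|−L_z,max ≈ 0.4807ℏ; L_z,max = 6ℏ; θ_min ≈ 22.21°

An i state has l = 6.
|L| − L_z,max = (√42 − 6)ℏ ≈ 0.4807ℏ.
L_z,max = lℏ = 6ℏ.
cos θ_min = 6/√42, so θ_min ≈ 22.21°.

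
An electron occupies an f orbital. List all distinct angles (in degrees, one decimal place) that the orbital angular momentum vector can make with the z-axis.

θ ∈ {30.0°, 54.7°, 73.2°, 90.0°, 106.8°, 125.3°, 150.0°}

An f state has l = 3.
|L| = √(l(l+1)) ℏ = 2√3 ℏ.
cos θ = m_l/√12 for each m_l ∈ {-3, -2, -1, 0, 1, 2, 3}.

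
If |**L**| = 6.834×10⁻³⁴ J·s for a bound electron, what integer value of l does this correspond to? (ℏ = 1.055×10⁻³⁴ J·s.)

l = 6

|L|/ℏ = (6.834×10⁻³⁴)/(1.055×10⁻³⁴) ≈ 6.478.
(|L|/ℏ)² = l(l+1) ≈ 41.96 ⇒ l = 6.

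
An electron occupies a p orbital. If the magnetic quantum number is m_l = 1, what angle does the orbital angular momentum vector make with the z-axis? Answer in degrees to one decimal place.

θ ≈ 45.0°

For a p orbital, l = 1.
|L| = ℏ√(l(l+1)) = √2 ℏ.
L_z = m_l ℏ = 1ℏ.
cos θ = L_z/|L| = 1/√2, so θ ≈ 45.0°.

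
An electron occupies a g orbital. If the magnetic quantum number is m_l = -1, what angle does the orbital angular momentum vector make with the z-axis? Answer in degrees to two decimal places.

For a g orbital, l = 4.
|L| = ℏ√(l(l+1)) = 2√5 ℏ.
L_z = m_l ℏ = −1ℏ.
cos θ = L_z/|L| = -1/√20, so θ ≈ 102.92°.

θ ≈ 102.92°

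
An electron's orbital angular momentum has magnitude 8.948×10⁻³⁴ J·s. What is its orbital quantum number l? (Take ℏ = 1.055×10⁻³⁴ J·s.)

Dividing by ℏ: |L|/ℏ ≈ 8.482.
(|L|/ℏ)² = l(l+1) ≈ 71.94 ⇒ l = 8.

l = 8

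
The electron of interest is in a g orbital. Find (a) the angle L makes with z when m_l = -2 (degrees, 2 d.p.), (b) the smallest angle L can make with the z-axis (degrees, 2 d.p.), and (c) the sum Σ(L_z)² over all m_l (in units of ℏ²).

θ(m_l=-2) ≈ 116.57°; θ_min ≈ 26.57°; Σ(L_z)² = 60 ℏ²

The letter g corresponds to l = 4.
For m_l = -2: cos θ = -2/√20, θ ≈ 116.57°.
cos θ_min = 4/√20, so θ_min ≈ 26.57°.
Σ m_l² = 60, so Σ(L_z)² = 60 ℏ².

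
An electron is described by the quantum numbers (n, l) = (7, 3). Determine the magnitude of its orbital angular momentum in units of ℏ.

|L| = 2√3 ℏ ≈ 3.464ℏ

|L| = ℏ√(l(l+1)) = ℏ√(3·4) = 2√3 ℏ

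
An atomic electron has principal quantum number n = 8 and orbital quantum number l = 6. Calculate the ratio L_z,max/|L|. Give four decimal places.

L_z,max/|L| = 0.9258

|L| = √42 ℏ ≈ 6.4807ℏ, while L_z,max = lℏ = 6ℏ.
L_z,max/|L| = 6/√42 = 0.9258.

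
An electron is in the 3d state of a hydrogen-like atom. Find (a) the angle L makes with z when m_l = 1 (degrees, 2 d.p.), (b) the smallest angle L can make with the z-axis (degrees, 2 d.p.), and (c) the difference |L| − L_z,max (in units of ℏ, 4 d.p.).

The 3d subshell has l = 2.
For m_l = 1: cos θ = 1/√6, θ ≈ 65.91°.
cos θ_min = 2/√6, so θ_min ≈ 35.26°.
|L| − L_z,max = (√6 − 2)ℏ ≈ 0.4495ℏ.

θ(m_l=1) ≈ 65.91°; θ_min ≈ 35.26°; |L|−L_z,max ≈ 0.4495ℏ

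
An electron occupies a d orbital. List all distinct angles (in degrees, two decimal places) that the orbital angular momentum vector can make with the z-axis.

For a d orbital, l = 2.
|L|² = l(l+1)ℏ² = 6ℏ², so |L| = √6 ℏ.
cos θ = m_l/√6 for each m_l ∈ {-2, -1, 0, 1, 2}.

θ ∈ {35.26°, 65.91°, 90.00°, 114.09°, 144.74°}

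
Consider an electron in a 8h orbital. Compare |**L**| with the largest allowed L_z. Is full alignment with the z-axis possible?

For 8h, l = 5.
|L| = √30 ℏ ≈ 5.4772ℏ, while L_z,max = lℏ = 5ℏ.
Since |L| > L_z,max, the vector can never point exactly along z; the closest it comes is θ_min = arccos(5/√30) ≈ 24.1°.

No: L_z,max = 5ℏ < |L| = √30 ℏ ≈ 5.477ℏ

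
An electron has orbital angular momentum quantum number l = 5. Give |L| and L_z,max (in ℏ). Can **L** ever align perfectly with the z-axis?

No: L_z,max = 5ℏ < |L| = √30 ℏ ≈ 5.477ℏ

|L| = √30 ℏ ≈ 5.4772ℏ, while L_z,max = lℏ = 5ℏ.
Since |L| > L_z,max, the vector can never point exactly along z; the closest it comes is θ_min = arccos(5/√30) ≈ 24.1°.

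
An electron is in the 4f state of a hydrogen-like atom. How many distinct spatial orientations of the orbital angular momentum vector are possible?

7

For 4f, l = 3.
The number of m_l values is 2l + 1 = 2·3 + 1 = 7.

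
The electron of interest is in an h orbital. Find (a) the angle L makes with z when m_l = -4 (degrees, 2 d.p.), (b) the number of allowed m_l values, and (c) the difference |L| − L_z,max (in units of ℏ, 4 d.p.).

θ(m_l=-4) ≈ 136.91°; 11 values; |L|−L_z,max ≈ 0.4772ℏ

The letter h corresponds to l = 5.
For m_l = -4: cos θ = -4/√30, θ ≈ 136.91°.
There are 2l+1 = 11 values of m_l.
|L| − L_z,max = (√30 − 5)ℏ ≈ 0.4772ℏ.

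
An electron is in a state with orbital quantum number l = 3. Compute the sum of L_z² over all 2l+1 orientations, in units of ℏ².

m_l ∈ {-3, -2, -1, 0, 1, 2, 3}.
Σ m_l² = l(l+1)(2l+1)/3 = 3·4·7/3 = 28.

Σ(L_z)² = 28 ℏ²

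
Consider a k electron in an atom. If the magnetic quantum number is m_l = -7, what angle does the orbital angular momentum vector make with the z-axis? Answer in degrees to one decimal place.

θ ≈ 159.3°

For a k orbital, l = 7.
|L|² = l(l+1)ℏ² = 56ℏ², so |L| = 2√14 ℏ.
L_z = m_l ℏ = −7ℏ.
cos θ = L_z/|L| = -7/√56, so θ ≈ 159.3°.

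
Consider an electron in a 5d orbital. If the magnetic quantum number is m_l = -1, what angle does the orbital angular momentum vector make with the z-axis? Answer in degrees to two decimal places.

The 5d subshell has l = 2.
|L|² = l(l+1)ℏ² = 6ℏ², so |L| = √6 ℏ.
L_z = m_l ℏ = −1ℏ.
cos θ = L_z/|L| = -1/√6, so θ ≈ 114.09°.

θ ≈ 114.09°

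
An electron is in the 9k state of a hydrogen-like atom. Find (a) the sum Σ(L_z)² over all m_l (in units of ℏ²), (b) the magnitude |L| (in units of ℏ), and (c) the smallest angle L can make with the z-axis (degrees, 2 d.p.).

Σ(L_z)² = 280 ℏ²; |L| = 2√14 ℏ ≈ 7.483ℏ; θ_min ≈ 20.70°

For 9k, l = 7.
Σ m_l² = 280, so Σ(L_z)² = 280 ℏ².
|L| = ℏ√(7·8) = 2√14 ℏ ≈ 7.483ℏ.
cos θ_min = 7/√56, so θ_min ≈ 20.70°.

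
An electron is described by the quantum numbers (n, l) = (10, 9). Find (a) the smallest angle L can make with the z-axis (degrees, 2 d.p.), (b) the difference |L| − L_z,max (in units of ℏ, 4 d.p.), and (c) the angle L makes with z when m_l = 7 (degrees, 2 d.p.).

cos θ_min = 9/√90, so θ_min ≈ 18.43°.
|L| − L_z,max = (3√10 − 9)ℏ ≈ 0.4868ℏ.
For m_l = 7: cos θ = 7/√90, θ ≈ 42.45°.

θ_min ≈ 18.43°; |L|−L_z,max ≈ 0.4868ℏ; θ(m_l=7) ≈ 42.45°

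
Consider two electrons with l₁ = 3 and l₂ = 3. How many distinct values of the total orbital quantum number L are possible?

7

L runs from |3 − 3| = 0 to 3 + 3 = 6.
Allowed values: L = 0, 1, 2, 3, 4, 5, 6.
That is 7 values.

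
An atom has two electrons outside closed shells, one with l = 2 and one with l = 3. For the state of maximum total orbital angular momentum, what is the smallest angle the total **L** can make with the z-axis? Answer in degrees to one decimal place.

θ_min ≈ 24.1°

By the triangle rule, |l₁ − l₂| ≤ L ≤ l₁ + l₂.
L ∈ {1, 2, 3, 4, 5}.
The maximum is L = 5, with |L_tot| = ℏ√(5·6) = √30 ℏ.
The minimum angle with z is arccos(5/√30) ≈ 24.1°.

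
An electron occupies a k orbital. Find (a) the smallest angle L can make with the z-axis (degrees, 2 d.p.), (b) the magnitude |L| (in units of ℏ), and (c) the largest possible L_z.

K corresponds to l = 7.
cos θ_min = 7/√56, so θ_min ≈ 20.70°.
|L| = ℏ√(7·8) = 2√14 ℏ ≈ 7.483ℏ.
L_z,max = lℏ = 7ℏ.

θ_min ≈ 20.70°; |L| = 2√14 ℏ ≈ 7.483ℏ; L_z,max = 7ℏ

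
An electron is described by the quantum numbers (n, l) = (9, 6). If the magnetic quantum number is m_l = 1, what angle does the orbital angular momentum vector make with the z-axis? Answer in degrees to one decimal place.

θ ≈ 81.1°

|L| = √(l(l+1)) ℏ = √42 ℏ.
L_z = m_l ℏ = 1ℏ.
cos θ = L_z/|L| = 1/√42, so θ ≈ 81.1°.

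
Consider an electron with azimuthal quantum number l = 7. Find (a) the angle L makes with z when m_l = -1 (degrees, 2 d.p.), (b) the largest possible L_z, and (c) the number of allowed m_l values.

For m_l = -1: cos θ = -1/√56, θ ≈ 97.68°.
L_z,max = lℏ = 7ℏ.
There are 2l+1 = 15 values of m_l.

θ(m_l=-1) ≈ 97.68°; L_z,max = 7ℏ; 15 values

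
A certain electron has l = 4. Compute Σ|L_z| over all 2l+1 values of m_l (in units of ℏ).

Σ|L_z| = 20 ℏ

m_l runs from −4 to 4, i.e. {-4, -3, -2, -1, 0, 1, 2, 3, 4}.
Σ|m_l| = 2·4(4+1)/2 = 20.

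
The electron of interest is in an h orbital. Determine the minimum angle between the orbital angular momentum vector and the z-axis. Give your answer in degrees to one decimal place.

The letter h corresponds to l = 5.
|L| = ℏ√(l(l+1)) = √30 ℏ.
The smallest angle corresponds to the largest L_z, i.e. m_l = l = 5, giving L_z = 5ℏ.
cos θ_min = 5/√30, so θ_min ≈ 24.1°.

θ_min ≈ 24.1°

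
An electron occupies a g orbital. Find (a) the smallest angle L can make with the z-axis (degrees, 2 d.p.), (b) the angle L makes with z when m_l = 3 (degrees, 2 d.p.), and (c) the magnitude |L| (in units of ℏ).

θ_min ≈ 26.57°; θ(m_l=3) ≈ 47.87°; |L| = 2√5 ℏ ≈ 4.472ℏ

For a g orbital, l = 4.
cos θ_min = 4/√20, so θ_min ≈ 26.57°.
For m_l = 3: cos θ = 3/√20, θ ≈ 47.87°.
|L| = ℏ√(4·5) = 2√5 ℏ ≈ 4.472ℏ.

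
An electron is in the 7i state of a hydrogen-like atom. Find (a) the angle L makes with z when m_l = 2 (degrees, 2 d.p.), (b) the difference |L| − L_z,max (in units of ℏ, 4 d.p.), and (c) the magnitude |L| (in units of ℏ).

θ(m_l=2) ≈ 72.02°; |L|−L_z,max ≈ 0.4807ℏ; |L| = √42 ℏ ≈ 6.481ℏ

For 7i, l = 6.
For m_l = 2: cos θ = 2/√42, θ ≈ 72.02°.
|L| − L_z,max = (√42 − 6)ℏ ≈ 0.4807ℏ.
|L| = ℏ√(6·7) = √42 ℏ ≈ 6.481ℏ.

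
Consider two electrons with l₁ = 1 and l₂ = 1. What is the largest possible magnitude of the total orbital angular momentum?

The total orbital quantum number L ranges from |l₁ − l₂| to l₁ + l₂ in integer steps.
L ∈ {0, 1, 2}.
The largest magnitude corresponds to L = 2: |L_tot| = ℏ√(2·3) = √6 ℏ.

|L_tot|_max = √6 ℏ ≈ 2.449ℏ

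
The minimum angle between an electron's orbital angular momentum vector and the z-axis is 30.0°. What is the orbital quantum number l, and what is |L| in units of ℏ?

l = 3, |L| = 2√3 ℏ ≈ 3.464ℏ

cos θ_min = l/√(l(l+1)) = √(l/(l+1)), so l/(l+1) = cos²(30.0°) = 0.7500.
l = cos²θ/sin²θ ≈ 3.
Then |L| = ℏ√(3·4) = 2√3 ℏ.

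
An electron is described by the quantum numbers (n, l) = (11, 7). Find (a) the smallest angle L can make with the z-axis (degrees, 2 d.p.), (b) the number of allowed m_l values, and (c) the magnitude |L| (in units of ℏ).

cos θ_min = 7/√56, so θ_min ≈ 20.70°.
There are 2l+1 = 15 values of m_l.
|L| = ℏ√(7·8) = 2√14 ℏ ≈ 7.483ℏ.

θ_min ≈ 20.70°; 15 values; |L| = 2√14 ℏ ≈ 7.483ℏ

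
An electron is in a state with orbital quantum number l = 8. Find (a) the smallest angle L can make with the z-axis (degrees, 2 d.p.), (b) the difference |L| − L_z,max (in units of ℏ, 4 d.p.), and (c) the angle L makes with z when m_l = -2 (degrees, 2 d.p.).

θ_min ≈ 19.47°; |L|−L_z,max ≈ 0.4853ℏ; θ(m_l=-2) ≈ 103.63°

cos θ_min = 8/√72, so θ_min ≈ 19.47°.
|L| − L_z,max = (6√2 − 8)ℏ ≈ 0.4853ℏ.
For m_l = -2: cos θ = -2/√72, θ ≈ 103.63°.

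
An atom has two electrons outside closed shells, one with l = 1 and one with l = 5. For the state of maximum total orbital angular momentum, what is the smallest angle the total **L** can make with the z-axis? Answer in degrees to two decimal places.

The total orbital quantum number L ranges from |l₁ − l₂| to l₁ + l₂ in integer steps.
So L can be 4, 5, 6.
The maximum is L = 6, with |L_tot| = ℏ√(6·7) = √42 ℏ.
The minimum angle with z is arccos(6/√42) ≈ 22.21°.

θ_min ≈ 22.21°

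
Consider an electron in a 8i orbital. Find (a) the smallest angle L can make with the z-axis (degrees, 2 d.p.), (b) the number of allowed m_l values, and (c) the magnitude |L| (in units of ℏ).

The 8i subshell has l = 6.
cos θ_min = 6/√42, so θ_min ≈ 22.21°.
There are 2l+1 = 13 values of m_l.
|L| = ℏ√(6·7) = √42 ℏ ≈ 6.481ℏ.

θ_min ≈ 22.21°; 13 values; |L| = √42 ℏ ≈ 6.481ℏ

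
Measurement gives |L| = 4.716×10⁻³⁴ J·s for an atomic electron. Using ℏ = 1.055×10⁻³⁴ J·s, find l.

Dividing by ℏ: |L|/ℏ ≈ 4.470.
Set l(l+1) = 19.98; the integer solution is l = 4.

l = 4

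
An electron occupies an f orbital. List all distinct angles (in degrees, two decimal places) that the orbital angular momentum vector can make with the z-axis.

θ ∈ {30.00°, 54.74°, 73.22°, 90.00°, 106.78°, 125.26°, 150.00°}

An f state has l = 3.
|L|² = l(l+1)ℏ² = 12ℏ², so |L| = 2√3 ℏ.
cos θ = m_l/√12 for each m_l ∈ {-3, -2, -1, 0, 1, 2, 3}.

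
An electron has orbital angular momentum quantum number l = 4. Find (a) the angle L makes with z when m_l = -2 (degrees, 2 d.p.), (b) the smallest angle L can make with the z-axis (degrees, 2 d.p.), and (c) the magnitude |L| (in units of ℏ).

For m_l = -2: cos θ = -2/√20, θ ≈ 116.57°.
cos θ_min = 4/√20, so θ_min ≈ 26.57°.
|L| = ℏ√(4·5) = 2√5 ℏ ≈ 4.472ℏ.

θ(m_l=-2) ≈ 116.57°; θ_min ≈ 26.57°; |L| = 2√5 ℏ ≈ 4.472ℏ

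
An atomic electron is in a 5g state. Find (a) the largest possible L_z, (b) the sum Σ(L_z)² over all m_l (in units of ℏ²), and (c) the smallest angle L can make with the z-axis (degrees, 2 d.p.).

L_z,max = 4ℏ; Σ(L_z)² = 60 ℏ²; θ_min ≈ 26.57°

The 5g subshell has l = 4.
L_z,max = lℏ = 4ℏ.
Σ m_l² = 60, so Σ(L_z)² = 60 ℏ².
cos θ_min = 4/√20, so θ_min ≈ 26.57°.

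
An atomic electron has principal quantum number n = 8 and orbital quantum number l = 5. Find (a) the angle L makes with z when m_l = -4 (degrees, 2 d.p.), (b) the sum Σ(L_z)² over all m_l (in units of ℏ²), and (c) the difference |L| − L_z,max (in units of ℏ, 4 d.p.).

θ(m_l=-4) ≈ 136.91°; Σ(L_z)² = 110 ℏ²; |L|−L_z,max ≈ 0.4772ℏ

For m_l = -4: cos θ = -4/√30, θ ≈ 136.91°.
Σ m_l² = 110, so Σ(L_z)² = 110 ℏ².
|L| − L_z,max = (√30 − 5)ℏ ≈ 0.4772ℏ.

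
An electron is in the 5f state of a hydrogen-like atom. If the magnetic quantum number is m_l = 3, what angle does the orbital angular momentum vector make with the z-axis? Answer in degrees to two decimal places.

For 5f, l = 3.
|L| = ℏ√(l(l+1)) = 2√3 ℏ.
L_z = m_l ℏ = 3ℏ.
cos θ = L_z/|L| = 3/√12, so θ ≈ 30.00°.

θ ≈ 30.00°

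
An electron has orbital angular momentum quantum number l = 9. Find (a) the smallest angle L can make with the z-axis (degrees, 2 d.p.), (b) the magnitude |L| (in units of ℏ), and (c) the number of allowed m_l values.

θ_min ≈ 18.43°; |L| = 3√10 ℏ ≈ 9.487ℏ; 19 values

cos θ_min = 9/√90, so θ_min ≈ 18.43°.
|L| = ℏ√(9·10) = 3√10 ℏ ≈ 9.487ℏ.
There are 2l+1 = 19 values of m_l.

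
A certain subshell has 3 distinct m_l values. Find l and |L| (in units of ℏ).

l = 1, |L| = √2 ℏ ≈ 1.414ℏ

Since there are 2l+1 = 3 values of m_l, l = 1.
Then |L| = √(l(l+1)) ℏ = √2 ℏ.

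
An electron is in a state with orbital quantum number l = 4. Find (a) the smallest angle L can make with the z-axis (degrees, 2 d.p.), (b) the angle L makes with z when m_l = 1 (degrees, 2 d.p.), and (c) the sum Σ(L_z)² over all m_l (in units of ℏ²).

θ_min ≈ 26.57°; θ(m_l=1) ≈ 77.08°; Σ(L_z)² = 60 ℏ²

cos θ_min = 4/√20, so θ_min ≈ 26.57°.
For m_l = 1: cos θ = 1/√20, θ ≈ 77.08°.
Σ m_l² = 60, so Σ(L_z)² = 60 ℏ².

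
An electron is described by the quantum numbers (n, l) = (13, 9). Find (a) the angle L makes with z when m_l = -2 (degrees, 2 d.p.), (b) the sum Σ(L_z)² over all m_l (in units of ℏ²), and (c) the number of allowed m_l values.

θ(m_l=-2) ≈ 102.17°; Σ(L_z)² = 570 ℏ²; 19 values

For m_l = -2: cos θ = -2/√90, θ ≈ 102.17°.
Σ m_l² = 570, so Σ(L_z)² = 570 ℏ².
There are 2l+1 = 19 values of m_l.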